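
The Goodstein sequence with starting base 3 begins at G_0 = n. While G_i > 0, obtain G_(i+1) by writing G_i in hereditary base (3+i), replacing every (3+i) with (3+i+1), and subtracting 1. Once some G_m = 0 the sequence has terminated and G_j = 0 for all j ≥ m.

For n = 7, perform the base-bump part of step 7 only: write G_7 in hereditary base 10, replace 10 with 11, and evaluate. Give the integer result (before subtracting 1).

i=0: 7 = 2·3 + 1 (b=3); 3→4: 2·4 + 1 = 9; 9−1 = 8
i=1: 8 = 2·4 (b=4); 4→5: 2·5 = 10; 10−1 = 9
i=2: 9 = 5 + 4 (b=5); 5→6: 6 + 4 = 10; 10−1 = 9
i=3: 9 = 6 + 3 (b=6); 6→7: 7 + 3 = 10; 10−1 = 9
i=4: 9 = 7 + 2 (b=7); 7→8: 8 + 2 = 10; 10−1 = 9
i=5: 9 = 8 + 1 (b=8); 8→9: 9 + 1 = 10; 10−1 = 9
i=6: 9 = 9 (b=9); 9→10: 10 = 10; 10−1 = 9

9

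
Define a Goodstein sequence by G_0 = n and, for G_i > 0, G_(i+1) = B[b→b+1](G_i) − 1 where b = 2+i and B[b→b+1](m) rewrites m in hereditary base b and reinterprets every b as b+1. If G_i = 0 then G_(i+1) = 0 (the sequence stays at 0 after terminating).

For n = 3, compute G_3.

G_0 = 3. HB_2(3) = 2 + 1. Bump = 4. G_1 = 3.
G_1 = 3. HB_3(3) = 3. Bump = 4. G_2 = 3.
G_2 = 3. HB_4(3) = 3. Bump = 3. G_3 = 2.
G_3 = 2. HB_5(2) = 2. Bump = 2. G_4 = 1.

2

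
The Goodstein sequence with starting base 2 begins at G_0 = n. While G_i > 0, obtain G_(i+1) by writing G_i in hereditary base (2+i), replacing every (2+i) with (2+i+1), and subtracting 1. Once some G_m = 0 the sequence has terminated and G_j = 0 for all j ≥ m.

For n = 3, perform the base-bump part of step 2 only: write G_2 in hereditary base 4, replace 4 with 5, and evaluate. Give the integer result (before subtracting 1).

base 2: 3 = 2 + 1; at 3: 3 + 1 = 4; next = 3
base 3: 3 = 3; at 4: 4 = 4; next = 3
base 4: 3 = 3; at 5: 3 = 3; next = 2

3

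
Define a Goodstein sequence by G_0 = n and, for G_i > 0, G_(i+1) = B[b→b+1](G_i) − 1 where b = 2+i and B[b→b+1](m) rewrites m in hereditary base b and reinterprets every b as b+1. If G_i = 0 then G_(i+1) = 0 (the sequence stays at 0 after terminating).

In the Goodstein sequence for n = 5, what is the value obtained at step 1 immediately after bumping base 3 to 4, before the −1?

256

(0) 5|_2 = 2^2 + 1 ↦ 3^3 + 1|_3 = 28 ⇒ 27
(1) 27|_3 = 3^3 ↦ 4^4|_4 = 256 ⇒ 255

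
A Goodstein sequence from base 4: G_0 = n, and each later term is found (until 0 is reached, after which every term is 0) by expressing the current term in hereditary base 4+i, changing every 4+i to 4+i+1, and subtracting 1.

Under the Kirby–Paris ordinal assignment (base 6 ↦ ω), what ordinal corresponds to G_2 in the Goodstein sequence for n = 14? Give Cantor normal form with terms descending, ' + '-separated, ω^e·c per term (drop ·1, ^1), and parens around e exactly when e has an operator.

G_0 = 14. HB_4(14) = 3·4 + 2. Bump = 17. G_1 = 16.
G_1 = 16. HB_5(16) = 3·5 + 1. Bump = 19. G_2 = 18.
G_2 = 18. HB_6(18) = 3·6. Bump = 21. G_3 = 20.

ω·3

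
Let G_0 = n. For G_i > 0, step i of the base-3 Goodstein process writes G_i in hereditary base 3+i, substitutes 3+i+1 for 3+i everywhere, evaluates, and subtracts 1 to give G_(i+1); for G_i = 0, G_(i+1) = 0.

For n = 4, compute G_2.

base 3: 4 = 3 + 1; at 4: 4 + 1 = 5; next = 4
base 4: 4 = 4; at 5: 5 = 5; next = 4
base 5: 4 = 4; at 6: 4 = 4; next = 3

4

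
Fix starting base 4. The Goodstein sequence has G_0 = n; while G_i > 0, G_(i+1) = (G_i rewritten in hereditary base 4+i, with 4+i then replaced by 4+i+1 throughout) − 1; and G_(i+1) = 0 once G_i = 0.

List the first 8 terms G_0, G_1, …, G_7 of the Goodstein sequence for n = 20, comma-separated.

step 0: 20 = 4^2 + 4; sub 5 for 4: 5^2 + 5; = 30; G_1 = 30−1 = 29
step 1: 29 = 5^2 + 4; sub 6 for 5: 6^2 + 4; = 40; G_2 = 40−1 = 39
step 2: 39 = 6^2 + 3; sub 7 for 6: 7^2 + 3; = 52; G_3 = 52−1 = 51
step 3: 51 = 7^2 + 2; sub 8 for 7: 8^2 + 2; = 66; G_4 = 66−1 = 65
step 4: 65 = 8^2 + 1; sub 9 for 8: 9^2 + 1; = 82; G_5 = 82−1 = 81
step 5: 81 = 9^2; sub 10 for 9: 10^2; = 100; G_6 = 100−1 = 99
step 6: 99 = 9·10 + 9; sub 11 for 10: 9·11 + 9; = 108; G_7 = 108−1 = 107

20, 29, 39, 51, 65, 81, 99, 107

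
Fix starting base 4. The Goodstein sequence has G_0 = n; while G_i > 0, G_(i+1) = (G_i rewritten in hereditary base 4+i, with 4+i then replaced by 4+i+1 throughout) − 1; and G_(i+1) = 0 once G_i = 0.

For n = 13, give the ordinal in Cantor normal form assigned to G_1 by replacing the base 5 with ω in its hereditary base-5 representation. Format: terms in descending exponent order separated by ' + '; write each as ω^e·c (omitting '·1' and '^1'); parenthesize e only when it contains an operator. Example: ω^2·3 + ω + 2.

base 4: 13 = 3·4 + 1; at 5: 3·5 + 1 = 16; next = 15
base 5: 15 = 3·5; at 6: 3·6 = 18; next = 17

ω·3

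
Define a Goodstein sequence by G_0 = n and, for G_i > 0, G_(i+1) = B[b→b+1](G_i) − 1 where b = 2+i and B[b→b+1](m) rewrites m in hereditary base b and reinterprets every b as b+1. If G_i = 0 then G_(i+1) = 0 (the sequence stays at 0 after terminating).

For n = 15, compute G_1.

111

(0) 15|_2 = 2^(2 + 1) + 2^2 + 2 + 1 ↦ 3^(3 + 1) + 3^3 + 3 + 1|_3 = 112 ⇒ 111
(1) 111|_3 = 3^(3 + 1) + 3^3 + 3 ↦ 4^(4 + 1) + 4^4 + 4|_4 = 1284 ⇒ 1283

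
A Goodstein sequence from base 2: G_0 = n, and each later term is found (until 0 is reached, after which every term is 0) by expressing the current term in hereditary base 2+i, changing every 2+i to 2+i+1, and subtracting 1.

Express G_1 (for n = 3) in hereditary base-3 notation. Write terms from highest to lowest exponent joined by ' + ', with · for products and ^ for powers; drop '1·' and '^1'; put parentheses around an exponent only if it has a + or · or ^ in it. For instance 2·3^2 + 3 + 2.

i=0: 3 = 2 + 1 (b=2); 2→3: 3 + 1 = 4; 4−1 = 3
i=1: 3 = 3 (b=3); 3→4: 4 = 4; 4−1 = 3

3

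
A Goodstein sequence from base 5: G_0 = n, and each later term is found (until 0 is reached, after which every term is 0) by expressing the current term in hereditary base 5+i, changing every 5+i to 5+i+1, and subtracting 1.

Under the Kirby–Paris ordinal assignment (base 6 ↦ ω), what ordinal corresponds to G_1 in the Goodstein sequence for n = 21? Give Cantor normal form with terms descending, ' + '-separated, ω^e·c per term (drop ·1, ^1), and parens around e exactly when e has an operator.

base 5: 21 = 4·5 + 1; at 6: 4·6 + 1 = 25; next = 24
base 6: 24 = 4·6; at 7: 4·7 = 28; next = 27

ω·4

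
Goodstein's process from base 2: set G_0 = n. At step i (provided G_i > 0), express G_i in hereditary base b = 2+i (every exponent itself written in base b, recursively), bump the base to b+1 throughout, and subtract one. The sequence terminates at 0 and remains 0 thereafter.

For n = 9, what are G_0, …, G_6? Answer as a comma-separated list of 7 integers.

9 —HB2→ 2^(2 + 1) + 1 —bump→ 3^(3 + 1) + 1 = 82 —(−1)→ 81
81 —HB3→ 3^(3 + 1) —bump→ 4^(4 + 1) = 1024 —(−1)→ 1023
1023 —HB4→ 3·4^4 + 3·4^3 + 3·4^2 + 3·4 + 3 —bump→ 3·5^5 + 3·5^3 + 3·5^2 + 3·5 + 3 = 9843 —(−1)→ 9842
9842 —HB5→ 3·5^5 + 3·5^3 + 3·5^2 + 3·5 + 2 —bump→ 3·6^6 + 3·6^3 + 3·6^2 + 3·6 + 2 = 140744 —(−1)→ 140743
140743 —HB6→ 3·6^6 + 3·6^3 + 3·6^2 + 3·6 + 1 —bump→ 3·7^7 + 3·7^3 + 3·7^2 + 3·7 + 1 = 2471827 —(−1)→ 2471826
2471826 —HB7→ 3·7^7 + 3·7^3 + 3·7^2 + 3·7 —bump→ 3·8^8 + 3·8^3 + 3·8^2 + 3·8 = 50333400 —(−1)→ 50333399

9, 81, 1023, 9842, 140743, 2471826, 50333399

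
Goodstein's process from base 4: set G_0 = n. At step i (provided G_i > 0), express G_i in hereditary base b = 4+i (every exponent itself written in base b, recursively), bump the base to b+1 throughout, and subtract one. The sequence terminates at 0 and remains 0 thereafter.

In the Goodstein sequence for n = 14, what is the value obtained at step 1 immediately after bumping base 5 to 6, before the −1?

19

G_0=14  [base 4] 3·4 + 2  →[4↦5]→  3·5 + 2 = 17  −1 ⇒ G_1=16
G_1=16  [base 5] 3·5 + 1  →[5↦6]→  3·6 + 1 = 19  −1 ⇒ G_2=18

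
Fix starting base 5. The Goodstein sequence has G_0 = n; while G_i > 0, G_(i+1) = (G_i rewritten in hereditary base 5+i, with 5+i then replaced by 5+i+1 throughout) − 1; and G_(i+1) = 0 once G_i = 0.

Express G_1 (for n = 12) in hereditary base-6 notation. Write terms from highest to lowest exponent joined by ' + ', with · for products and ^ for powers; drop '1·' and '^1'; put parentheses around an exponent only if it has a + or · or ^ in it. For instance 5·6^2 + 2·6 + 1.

12 —HB5→ 2·5 + 2 —bump→ 2·6 + 2 = 14 —(−1)→ 13
13 —HB6→ 2·6 + 1 —bump→ 2·7 + 1 = 15 —(−1)→ 14

2·6 + 1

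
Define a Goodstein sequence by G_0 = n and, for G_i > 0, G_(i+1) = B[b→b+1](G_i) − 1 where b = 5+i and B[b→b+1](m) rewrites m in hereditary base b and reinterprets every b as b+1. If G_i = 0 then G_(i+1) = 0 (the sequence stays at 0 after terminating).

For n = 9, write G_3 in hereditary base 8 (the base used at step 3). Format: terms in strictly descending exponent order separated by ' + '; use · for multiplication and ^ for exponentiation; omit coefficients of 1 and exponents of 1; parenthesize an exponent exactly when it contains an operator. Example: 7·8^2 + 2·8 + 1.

[0] 9 ≡ 5 + 4 (base 5). Lift 6: 10. −1: 9.
[1] 9 ≡ 6 + 3 (base 6). Lift 7: 10. −1: 9.
[2] 9 ≡ 7 + 2 (base 7). Lift 8: 10. −1: 9.

8 + 1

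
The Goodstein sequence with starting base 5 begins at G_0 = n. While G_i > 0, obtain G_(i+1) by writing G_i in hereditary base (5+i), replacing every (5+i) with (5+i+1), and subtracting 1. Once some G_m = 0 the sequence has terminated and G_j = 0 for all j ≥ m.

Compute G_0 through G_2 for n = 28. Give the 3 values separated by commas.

step 0: 28 = 5^2 + 3; sub 6 for 5: 6^2 + 3; = 39; G_1 = 39−1 = 38
step 1: 38 = 6^2 + 2; sub 7 for 6: 7^2 + 2; = 51; G_2 = 51−1 = 50

28, 38, 50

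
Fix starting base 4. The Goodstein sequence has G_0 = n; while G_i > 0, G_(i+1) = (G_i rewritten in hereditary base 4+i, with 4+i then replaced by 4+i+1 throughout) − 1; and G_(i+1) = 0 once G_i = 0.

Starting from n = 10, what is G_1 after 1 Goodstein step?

11

i=0: 10 = 2·4 + 2 (b=4); 4→5: 2·5 + 2 = 12; 12−1 = 11
i=1: 11 = 2·5 + 1 (b=5); 5→6: 2·6 + 1 = 13; 13−1 = 12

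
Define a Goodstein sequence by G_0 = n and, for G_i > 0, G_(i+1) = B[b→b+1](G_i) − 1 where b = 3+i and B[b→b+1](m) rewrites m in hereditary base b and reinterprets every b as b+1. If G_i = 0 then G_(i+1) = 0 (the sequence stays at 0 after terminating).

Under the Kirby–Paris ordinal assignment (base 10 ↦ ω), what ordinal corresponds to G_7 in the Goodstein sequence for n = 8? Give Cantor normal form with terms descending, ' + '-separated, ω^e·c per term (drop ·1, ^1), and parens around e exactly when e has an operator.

ω + 1

base 3: 8 = 2·3 + 2; at 4: 2·4 + 2 = 10; next = 9
base 4: 9 = 2·4 + 1; at 5: 2·5 + 1 = 11; next = 10
base 5: 10 = 2·5; at 6: 2·6 = 12; next = 11
base 6: 11 = 6 + 5; at 7: 7 + 5 = 12; next = 11
base 7: 11 = 7 + 4; at 8: 8 + 4 = 12; next = 11
base 8: 11 = 8 + 3; at 9: 9 + 3 = 12; next = 11
base 9: 11 = 9 + 2; at 10: 10 + 2 = 12; next = 11
base 10: 11 = 10 + 1; at 11: 11 + 1 = 12; next = 11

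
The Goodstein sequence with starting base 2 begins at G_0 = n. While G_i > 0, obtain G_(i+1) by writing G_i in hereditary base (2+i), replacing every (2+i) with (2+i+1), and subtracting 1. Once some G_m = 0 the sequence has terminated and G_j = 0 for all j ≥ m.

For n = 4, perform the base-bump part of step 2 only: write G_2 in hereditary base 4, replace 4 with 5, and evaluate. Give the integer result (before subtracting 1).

61

4 —HB2→ 2^2 —bump→ 3^3 = 27 —(−1)→ 26
26 —HB3→ 2·3^2 + 2·3 + 2 —bump→ 2·4^2 + 2·4 + 2 = 42 —(−1)→ 41
41 —HB4→ 2·4^2 + 2·4 + 1 —bump→ 2·5^2 + 2·5 + 1 = 61 —(−1)→ 60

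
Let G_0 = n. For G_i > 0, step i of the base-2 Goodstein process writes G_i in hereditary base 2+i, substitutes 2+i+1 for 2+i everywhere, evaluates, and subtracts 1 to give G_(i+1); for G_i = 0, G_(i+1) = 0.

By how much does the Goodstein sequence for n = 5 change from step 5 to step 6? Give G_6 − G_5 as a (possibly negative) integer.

G_0 = 5. HB_2(5) = 2^2 + 1. Bump = 28. G_1 = 27.
G_1 = 27. HB_3(27) = 3^3. Bump = 256. G_2 = 255.
G_2 = 255. HB_4(255) = 3·4^3 + 3·4^2 + 3·4 + 3. Bump = 468. G_3 = 467.
G_3 = 467. HB_5(467) = 3·5^3 + 3·5^2 + 3·5 + 2. Bump = 776. G_4 = 775.
G_4 = 775. HB_6(775) = 3·6^3 + 3·6^2 + 3·6 + 1. Bump = 1198. G_5 = 1197.
G_5 = 1197. HB_7(1197) = 3·7^3 + 3·7^2 + 3·7. Bump = 1752. G_6 = 1751.

554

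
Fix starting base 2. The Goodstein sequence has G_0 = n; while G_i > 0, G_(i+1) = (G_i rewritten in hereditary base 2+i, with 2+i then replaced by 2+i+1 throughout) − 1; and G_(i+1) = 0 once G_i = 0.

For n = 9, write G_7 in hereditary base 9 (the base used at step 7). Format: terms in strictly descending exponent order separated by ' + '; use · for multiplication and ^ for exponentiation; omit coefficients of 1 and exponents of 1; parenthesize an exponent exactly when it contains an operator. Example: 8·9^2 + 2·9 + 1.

3·9^9 + 3·9^3 + 3·9^2 + 2·9 + 6

i=0: 9 = 2^(2 + 1) + 1 (b=2); 2→3: 3^(3 + 1) + 1 = 82; 82−1 = 81
i=1: 81 = 3^(3 + 1) (b=3); 3→4: 4^(4 + 1) = 1024; 1024−1 = 1023
i=2: 1023 = 3·4^4 + 3·4^3 + 3·4^2 + 3·4 + 3 (b=4); 4→5: 3·5^5 + 3·5^3 + 3·5^2 + 3·5 + 3 = 9843; 9843−1 = 9842
i=3: 9842 = 3·5^5 + 3·5^3 + 3·5^2 + 3·5 + 2 (b=5); 5→6: 3·6^6 + 3·6^3 + 3·6^2 + 3·6 + 2 = 140744; 140744−1 = 140743
i=4: 140743 = 3·6^6 + 3·6^3 + 3·6^2 + 3·6 + 1 (b=6); 6→7: 3·7^7 + 3·7^3 + 3·7^2 + 3·7 + 1 = 2471827; 2471827−1 = 2471826
i=5: 2471826 = 3·7^7 + 3·7^3 + 3·7^2 + 3·7 (b=7); 7→8: 3·8^8 + 3·8^3 + 3·8^2 + 3·8 = 50333400; 50333400−1 = 50333399
i=6: 50333399 = 3·8^8 + 3·8^3 + 3·8^2 + 2·8 + 7 (b=8); 8→9: 3·9^9 + 3·9^3 + 3·9^2 + 2·9 + 7 = 1162263922; 1162263922−1 = 1162263921
i=7: 1162263921 = 3·9^9 + 3·9^3 + 3·9^2 + 2·9 + 6 (b=9); 9→10: 3·10^10 + 3·10^3 + 3·10^2 + 2·10 + 6 = 30000003326; 30000003326−1 = 30000003325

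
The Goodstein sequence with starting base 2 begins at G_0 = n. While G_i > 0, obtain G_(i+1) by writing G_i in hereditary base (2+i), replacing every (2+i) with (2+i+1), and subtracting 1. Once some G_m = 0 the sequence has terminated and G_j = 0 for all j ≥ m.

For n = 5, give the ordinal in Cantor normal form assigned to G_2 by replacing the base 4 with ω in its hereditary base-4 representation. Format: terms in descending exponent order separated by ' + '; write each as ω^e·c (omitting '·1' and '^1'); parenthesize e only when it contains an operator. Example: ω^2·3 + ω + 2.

ω^3·3 + ω^2·3 + ω·3 + 3

i=0: 5 = 2^2 + 1 (b=2); 2→3: 3^3 + 1 = 28; 28−1 = 27
i=1: 27 = 3^3 (b=3); 3→4: 4^4 = 256; 256−1 = 255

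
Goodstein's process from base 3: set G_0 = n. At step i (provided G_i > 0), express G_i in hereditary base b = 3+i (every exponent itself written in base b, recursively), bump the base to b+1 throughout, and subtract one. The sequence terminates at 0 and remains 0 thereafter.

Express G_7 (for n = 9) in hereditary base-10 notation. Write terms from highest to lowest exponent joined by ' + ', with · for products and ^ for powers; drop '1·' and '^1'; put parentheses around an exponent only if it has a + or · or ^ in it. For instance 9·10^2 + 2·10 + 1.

2·10 + 5

[0] 9 ≡ 3^2 (base 3). Lift 4: 16. −1: 15.
[1] 15 ≡ 3·4 + 3 (base 4). Lift 5: 18. −1: 17.
[2] 17 ≡ 3·5 + 2 (base 5). Lift 6: 20. −1: 19.
[3] 19 ≡ 3·6 + 1 (base 6). Lift 7: 22. −1: 21.
[4] 21 ≡ 3·7 (base 7). Lift 8: 24. −1: 23.
[5] 23 ≡ 2·8 + 7 (base 8). Lift 9: 25. −1: 24.
[6] 24 ≡ 2·9 + 6 (base 9). Lift 10: 26. −1: 25.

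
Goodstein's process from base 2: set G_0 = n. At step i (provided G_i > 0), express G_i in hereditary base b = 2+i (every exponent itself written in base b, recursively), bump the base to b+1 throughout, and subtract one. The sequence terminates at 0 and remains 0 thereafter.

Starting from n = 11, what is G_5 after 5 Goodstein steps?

G_0=11  [base 2] 2^(2 + 1) + 2 + 1  →[2↦3]→  3^(3 + 1) + 3 + 1 = 85  −1 ⇒ G_1=84
G_1=84  [base 3] 3^(3 + 1) + 3  →[3↦4]→  4^(4 + 1) + 4 = 1028  −1 ⇒ G_2=1027
G_2=1027  [base 4] 4^(4 + 1) + 3  →[4↦5]→  5^(5 + 1) + 3 = 15628  −1 ⇒ G_3=15627
G_3=15627  [base 5] 5^(5 + 1) + 2  →[5↦6]→  6^(6 + 1) + 2 = 279938  −1 ⇒ G_4=279937
G_4=279937  [base 6] 6^(6 + 1) + 1  →[6↦7]→  7^(7 + 1) + 1 = 5764802  −1 ⇒ G_5=5764801
G_5=5764801  [base 7] 7^(7 + 1)  →[7↦8]→  8^(8 + 1) = 134217728  −1 ⇒ G_6=134217727

5764801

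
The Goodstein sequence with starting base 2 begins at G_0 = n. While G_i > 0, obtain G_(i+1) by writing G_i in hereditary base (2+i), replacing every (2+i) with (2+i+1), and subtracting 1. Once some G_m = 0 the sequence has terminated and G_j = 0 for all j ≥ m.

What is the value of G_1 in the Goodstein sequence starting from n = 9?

base 2: 9 = 2^(2 + 1) + 1; at 3: 3^(3 + 1) + 1 = 82; next = 81
base 3: 81 = 3^(3 + 1); at 4: 4^(4 + 1) = 1024; next = 1023

81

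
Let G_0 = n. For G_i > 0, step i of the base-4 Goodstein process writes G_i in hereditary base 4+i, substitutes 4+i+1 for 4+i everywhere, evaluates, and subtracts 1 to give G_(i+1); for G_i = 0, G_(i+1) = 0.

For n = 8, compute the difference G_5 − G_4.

step 0: 8 = 2·4; sub 5 for 4: 2·5; = 10; G_1 = 10−1 = 9
step 1: 9 = 5 + 4; sub 6 for 5: 6 + 4; = 10; G_2 = 10−1 = 9
step 2: 9 = 6 + 3; sub 7 for 6: 7 + 3; = 10; G_3 = 10−1 = 9
step 3: 9 = 7 + 2; sub 8 for 7: 8 + 2; = 10; G_4 = 10−1 = 9
step 4: 9 = 8 + 1; sub 9 for 8: 9 + 1; = 10; G_5 = 10−1 = 9

0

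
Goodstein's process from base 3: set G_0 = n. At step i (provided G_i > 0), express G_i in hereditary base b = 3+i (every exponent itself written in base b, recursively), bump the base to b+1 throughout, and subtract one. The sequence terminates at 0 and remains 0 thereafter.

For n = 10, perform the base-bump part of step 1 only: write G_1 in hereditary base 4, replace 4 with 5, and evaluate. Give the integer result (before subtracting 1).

25

G_0=10  [base 3] 3^2 + 1  →[3↦4]→  4^2 + 1 = 17  −1 ⇒ G_1=16
G_1=16  [base 4] 4^2  →[4↦5]→  5^2 = 25  −1 ⇒ G_2=24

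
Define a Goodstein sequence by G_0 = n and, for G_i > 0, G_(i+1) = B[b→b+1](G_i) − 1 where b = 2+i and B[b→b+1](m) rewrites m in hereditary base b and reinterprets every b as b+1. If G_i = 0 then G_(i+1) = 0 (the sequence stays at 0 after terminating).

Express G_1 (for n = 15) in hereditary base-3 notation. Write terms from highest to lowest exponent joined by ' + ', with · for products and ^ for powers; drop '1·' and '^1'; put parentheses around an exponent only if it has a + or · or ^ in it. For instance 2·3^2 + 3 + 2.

(0) 15|_2 = 2^(2 + 1) + 2^2 + 2 + 1 ↦ 3^(3 + 1) + 3^3 + 3 + 1|_3 = 112 ⇒ 111
(1) 111|_3 = 3^(3 + 1) + 3^3 + 3 ↦ 4^(4 + 1) + 4^4 + 4|_4 = 1284 ⇒ 1283

3^(3 + 1) + 3^3 + 3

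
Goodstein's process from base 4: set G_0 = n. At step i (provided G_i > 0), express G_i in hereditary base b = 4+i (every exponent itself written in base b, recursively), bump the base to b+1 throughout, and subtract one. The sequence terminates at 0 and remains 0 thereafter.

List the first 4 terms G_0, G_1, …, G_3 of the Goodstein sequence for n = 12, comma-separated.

(0) 12|_4 = 3·4 ↦ 3·5|_5 = 15 ⇒ 14
(1) 14|_5 = 2·5 + 4 ↦ 2·6 + 4|_6 = 16 ⇒ 15
(2) 15|_6 = 2·6 + 3 ↦ 2·7 + 3|_7 = 17 ⇒ 16

12, 14, 15, 16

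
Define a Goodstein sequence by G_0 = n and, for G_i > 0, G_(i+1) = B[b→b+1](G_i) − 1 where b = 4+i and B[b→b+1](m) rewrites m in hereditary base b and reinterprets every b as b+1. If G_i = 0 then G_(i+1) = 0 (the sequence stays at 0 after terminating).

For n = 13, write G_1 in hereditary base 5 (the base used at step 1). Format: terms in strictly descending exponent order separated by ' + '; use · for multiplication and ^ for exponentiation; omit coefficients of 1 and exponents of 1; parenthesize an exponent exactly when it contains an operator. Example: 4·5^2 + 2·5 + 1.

3·5

[0] 13 ≡ 3·4 + 1 (base 4). Lift 5: 16. −1: 15.
[1] 15 ≡ 3·5 (base 5). Lift 6: 18. −1: 17.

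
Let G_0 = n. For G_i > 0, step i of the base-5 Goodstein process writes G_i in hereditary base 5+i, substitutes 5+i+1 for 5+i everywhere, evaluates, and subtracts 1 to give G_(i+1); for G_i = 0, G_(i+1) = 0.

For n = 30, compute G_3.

base 5: 30 = 5^2 + 5; at 6: 6^2 + 6 = 42; next = 41
base 6: 41 = 6^2 + 5; at 7: 7^2 + 5 = 54; next = 53
base 7: 53 = 7^2 + 4; at 8: 8^2 + 4 = 68; next = 67
base 8: 67 = 8^2 + 3; at 9: 9^2 + 3 = 84; next = 83

67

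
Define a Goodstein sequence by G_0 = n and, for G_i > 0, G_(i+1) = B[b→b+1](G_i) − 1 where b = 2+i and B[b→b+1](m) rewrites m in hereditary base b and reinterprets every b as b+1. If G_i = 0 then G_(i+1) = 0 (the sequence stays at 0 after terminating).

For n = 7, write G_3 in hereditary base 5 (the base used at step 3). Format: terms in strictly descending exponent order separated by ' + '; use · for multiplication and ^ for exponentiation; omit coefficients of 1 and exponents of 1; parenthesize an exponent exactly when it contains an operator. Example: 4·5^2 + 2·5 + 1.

i=0: 7 = 2^2 + 2 + 1 (b=2); 2→3: 3^3 + 3 + 1 = 31; 31−1 = 30
i=1: 30 = 3^3 + 3 (b=3); 3→4: 4^4 + 4 = 260; 260−1 = 259
i=2: 259 = 4^4 + 3 (b=4); 4→5: 5^5 + 3 = 3128; 3128−1 = 3127
i=3: 3127 = 5^5 + 2 (b=5); 5→6: 6^6 + 2 = 46658; 46658−1 = 46657

5^5 + 2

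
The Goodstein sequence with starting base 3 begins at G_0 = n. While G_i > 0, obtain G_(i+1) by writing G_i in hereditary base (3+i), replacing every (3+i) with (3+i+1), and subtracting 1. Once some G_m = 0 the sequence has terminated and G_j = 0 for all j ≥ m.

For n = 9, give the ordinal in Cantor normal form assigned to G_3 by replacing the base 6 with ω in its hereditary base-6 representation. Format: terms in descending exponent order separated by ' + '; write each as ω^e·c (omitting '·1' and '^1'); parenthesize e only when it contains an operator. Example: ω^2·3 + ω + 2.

(0) 9|_3 = 3^2 ↦ 4^2|_4 = 16 ⇒ 15
(1) 15|_4 = 3·4 + 3 ↦ 3·5 + 3|_5 = 18 ⇒ 17
(2) 17|_5 = 3·5 + 2 ↦ 3·6 + 2|_6 = 20 ⇒ 19
(3) 19|_6 = 3·6 + 1 ↦ 3·7 + 1|_7 = 22 ⇒ 21

ω·3 + 1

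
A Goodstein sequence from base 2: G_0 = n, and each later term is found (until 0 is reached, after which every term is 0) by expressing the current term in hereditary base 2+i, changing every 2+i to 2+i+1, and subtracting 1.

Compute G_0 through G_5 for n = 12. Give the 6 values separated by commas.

12, 107, 1065, 15685, 280019, 5764910

i=0: 12 = 2^(2 + 1) + 2^2 (b=2); 2→3: 3^(3 + 1) + 3^3 = 108; 108−1 = 107
i=1: 107 = 3^(3 + 1) + 2·3^2 + 2·3 + 2 (b=3); 3→4: 4^(4 + 1) + 2·4^2 + 2·4 + 2 = 1066; 1066−1 = 1065
i=2: 1065 = 4^(4 + 1) + 2·4^2 + 2·4 + 1 (b=4); 4→5: 5^(5 + 1) + 2·5^2 + 2·5 + 1 = 15686; 15686−1 = 15685
i=3: 15685 = 5^(5 + 1) + 2·5^2 + 2·5 (b=5); 5→6: 6^(6 + 1) + 2·6^2 + 2·6 = 280020; 280020−1 = 280019
i=4: 280019 = 6^(6 + 1) + 2·6^2 + 6 + 5 (b=6); 6→7: 7^(7 + 1) + 2·7^2 + 7 + 5 = 5764911; 5764911−1 = 5764910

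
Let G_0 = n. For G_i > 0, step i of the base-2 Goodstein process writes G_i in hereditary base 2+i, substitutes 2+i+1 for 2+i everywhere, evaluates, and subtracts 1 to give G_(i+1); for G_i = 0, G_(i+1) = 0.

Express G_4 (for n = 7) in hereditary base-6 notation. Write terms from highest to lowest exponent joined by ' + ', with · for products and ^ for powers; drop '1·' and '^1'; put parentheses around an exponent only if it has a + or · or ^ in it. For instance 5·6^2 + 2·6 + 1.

6^6 + 1

base 2: 7 = 2^2 + 2 + 1; at 3: 3^3 + 3 + 1 = 31; next = 30
base 3: 30 = 3^3 + 3; at 4: 4^4 + 4 = 260; next = 259
base 4: 259 = 4^4 + 3; at 5: 5^5 + 3 = 3128; next = 3127
base 5: 3127 = 5^5 + 2; at 6: 6^6 + 2 = 46658; next = 46657
base 6: 46657 = 6^6 + 1; at 7: 7^7 + 1 = 823544; next = 823543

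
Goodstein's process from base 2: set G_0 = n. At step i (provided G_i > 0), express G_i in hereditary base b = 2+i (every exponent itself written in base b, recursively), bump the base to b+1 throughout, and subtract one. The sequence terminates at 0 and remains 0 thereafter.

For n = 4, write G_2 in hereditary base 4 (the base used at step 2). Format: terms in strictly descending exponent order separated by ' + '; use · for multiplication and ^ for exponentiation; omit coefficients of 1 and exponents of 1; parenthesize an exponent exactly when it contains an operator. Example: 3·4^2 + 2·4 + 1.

2·4^2 + 2·4 + 1

step 0: 4 = 2^2; sub 3 for 2: 3^3; = 27; G_1 = 27−1 = 26
step 1: 26 = 2·3^2 + 2·3 + 2; sub 4 for 3: 2·4^2 + 2·4 + 2; = 42; G_2 = 42−1 = 41
step 2: 41 = 2·4^2 + 2·4 + 1; sub 5 for 4: 2·5^2 + 2·5 + 1; = 61; G_3 = 61−1 = 60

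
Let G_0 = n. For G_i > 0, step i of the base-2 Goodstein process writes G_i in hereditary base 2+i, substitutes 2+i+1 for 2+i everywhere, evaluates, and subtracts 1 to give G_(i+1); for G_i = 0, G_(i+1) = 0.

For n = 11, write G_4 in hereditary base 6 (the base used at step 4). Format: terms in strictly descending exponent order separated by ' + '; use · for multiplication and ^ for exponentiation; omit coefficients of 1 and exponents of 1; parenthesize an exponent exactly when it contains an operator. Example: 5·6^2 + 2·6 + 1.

6^(6 + 1) + 1

[0] 11 ≡ 2^(2 + 1) + 2 + 1 (base 2). Lift 3: 85. −1: 84.
[1] 84 ≡ 3^(3 + 1) + 3 (base 3). Lift 4: 1028. −1: 1027.
[2] 1027 ≡ 4^(4 + 1) + 3 (base 4). Lift 5: 15628. −1: 15627.
[3] 15627 ≡ 5^(5 + 1) + 2 (base 5). Lift 6: 279938. −1: 279937.
[4] 279937 ≡ 6^(6 + 1) + 1 (base 6). Lift 7: 5764802. −1: 5764801.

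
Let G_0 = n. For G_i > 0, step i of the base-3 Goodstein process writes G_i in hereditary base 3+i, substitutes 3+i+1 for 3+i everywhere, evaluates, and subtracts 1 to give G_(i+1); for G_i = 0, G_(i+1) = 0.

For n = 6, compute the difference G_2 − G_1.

i=0: 6 = 2·3 (b=3); 3→4: 2·4 = 8; 8−1 = 7
i=1: 7 = 4 + 3 (b=4); 4→5: 5 + 3 = 8; 8−1 = 7

0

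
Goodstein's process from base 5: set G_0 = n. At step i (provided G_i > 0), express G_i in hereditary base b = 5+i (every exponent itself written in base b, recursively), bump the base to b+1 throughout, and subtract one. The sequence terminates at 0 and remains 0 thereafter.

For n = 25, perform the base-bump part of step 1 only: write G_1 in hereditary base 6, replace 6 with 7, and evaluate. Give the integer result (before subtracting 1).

40

(0) 25|_5 = 5^2 ↦ 6^2|_6 = 36 ⇒ 35
(1) 35|_6 = 5·6 + 5 ↦ 5·7 + 5|_7 = 40 ⇒ 39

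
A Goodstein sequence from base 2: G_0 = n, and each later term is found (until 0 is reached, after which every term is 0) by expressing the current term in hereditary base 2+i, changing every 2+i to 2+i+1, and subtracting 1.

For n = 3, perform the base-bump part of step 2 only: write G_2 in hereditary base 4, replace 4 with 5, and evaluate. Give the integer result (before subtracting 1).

3

(0) 3|_2 = 2 + 1 ↦ 3 + 1|_3 = 4 ⇒ 3
(1) 3|_3 = 3 ↦ 4|_4 = 4 ⇒ 3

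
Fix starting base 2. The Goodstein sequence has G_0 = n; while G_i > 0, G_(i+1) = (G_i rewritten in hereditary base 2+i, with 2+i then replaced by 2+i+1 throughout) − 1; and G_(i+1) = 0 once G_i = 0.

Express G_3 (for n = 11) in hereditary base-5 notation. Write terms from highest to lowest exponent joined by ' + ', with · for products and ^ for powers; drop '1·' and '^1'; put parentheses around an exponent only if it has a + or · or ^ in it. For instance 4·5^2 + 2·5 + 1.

i=0: 11 = 2^(2 + 1) + 2 + 1 (b=2); 2→3: 3^(3 + 1) + 3 + 1 = 85; 85−1 = 84
i=1: 84 = 3^(3 + 1) + 3 (b=3); 3→4: 4^(4 + 1) + 4 = 1028; 1028−1 = 1027
i=2: 1027 = 4^(4 + 1) + 3 (b=4); 4→5: 5^(5 + 1) + 3 = 15628; 15628−1 = 15627
i=3: 15627 = 5^(5 + 1) + 2 (b=5); 5→6: 6^(6 + 1) + 2 = 279938; 279938−1 = 279937

5^(5 + 1) + 2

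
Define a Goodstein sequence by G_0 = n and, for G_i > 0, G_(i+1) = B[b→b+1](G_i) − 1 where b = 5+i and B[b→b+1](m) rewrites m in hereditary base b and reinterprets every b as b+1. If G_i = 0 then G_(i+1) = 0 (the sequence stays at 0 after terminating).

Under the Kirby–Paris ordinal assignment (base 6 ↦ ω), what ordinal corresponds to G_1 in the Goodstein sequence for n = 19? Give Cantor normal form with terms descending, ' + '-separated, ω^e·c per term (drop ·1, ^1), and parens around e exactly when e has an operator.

base 5: 19 = 3·5 + 4; at 6: 3·6 + 4 = 22; next = 21
base 6: 21 = 3·6 + 3; at 7: 3·7 + 3 = 24; next = 23

ω·3 + 3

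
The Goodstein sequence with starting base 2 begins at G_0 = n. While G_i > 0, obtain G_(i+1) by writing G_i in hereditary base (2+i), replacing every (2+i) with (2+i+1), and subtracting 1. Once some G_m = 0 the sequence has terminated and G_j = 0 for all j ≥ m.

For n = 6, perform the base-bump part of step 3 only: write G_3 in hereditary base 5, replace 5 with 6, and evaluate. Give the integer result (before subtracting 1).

46656

step 0: 6 = 2^2 + 2; sub 3 for 2: 3^3 + 3; = 30; G_1 = 30−1 = 29
step 1: 29 = 3^3 + 2; sub 4 for 3: 4^4 + 2; = 258; G_2 = 258−1 = 257
step 2: 257 = 4^4 + 1; sub 5 for 4: 5^5 + 1; = 3126; G_3 = 3126−1 = 3125
step 3: 3125 = 5^5; sub 6 for 5: 6^6; = 46656; G_4 = 46656−1 = 46655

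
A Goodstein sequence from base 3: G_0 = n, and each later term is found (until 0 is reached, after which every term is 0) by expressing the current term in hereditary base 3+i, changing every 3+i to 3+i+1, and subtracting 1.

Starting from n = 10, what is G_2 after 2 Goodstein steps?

(0) 10|_3 = 3^2 + 1 ↦ 4^2 + 1|_4 = 17 ⇒ 16
(1) 16|_4 = 4^2 ↦ 5^2|_5 = 25 ⇒ 24
(2) 24|_5 = 4·5 + 4 ↦ 4·6 + 4|_6 = 28 ⇒ 27

24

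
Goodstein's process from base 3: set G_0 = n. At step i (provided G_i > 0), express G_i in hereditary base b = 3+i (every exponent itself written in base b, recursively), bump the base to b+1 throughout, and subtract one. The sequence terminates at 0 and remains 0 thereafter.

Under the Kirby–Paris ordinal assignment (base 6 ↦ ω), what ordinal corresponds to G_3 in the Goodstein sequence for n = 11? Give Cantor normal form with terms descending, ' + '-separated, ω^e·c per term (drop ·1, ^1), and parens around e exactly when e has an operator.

ω·5 + 5

11 —HB3→ 3^2 + 2 —bump→ 4^2 + 2 = 18 —(−1)→ 17
17 —HB4→ 4^2 + 1 —bump→ 5^2 + 1 = 26 —(−1)→ 25
25 —HB5→ 5^2 —bump→ 6^2 = 36 —(−1)→ 35
35 —HB6→ 5·6 + 5 —bump→ 5·7 + 5 = 40 —(−1)→ 39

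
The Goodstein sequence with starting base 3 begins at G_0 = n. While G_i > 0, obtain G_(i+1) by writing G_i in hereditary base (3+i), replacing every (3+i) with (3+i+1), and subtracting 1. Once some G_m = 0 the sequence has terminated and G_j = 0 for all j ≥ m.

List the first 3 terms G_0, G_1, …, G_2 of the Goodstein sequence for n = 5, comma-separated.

5, 5, 5

5 —HB3→ 3 + 2 —bump→ 4 + 2 = 6 —(−1)→ 5
5 —HB4→ 4 + 1 —bump→ 5 + 1 = 6 —(−1)→ 5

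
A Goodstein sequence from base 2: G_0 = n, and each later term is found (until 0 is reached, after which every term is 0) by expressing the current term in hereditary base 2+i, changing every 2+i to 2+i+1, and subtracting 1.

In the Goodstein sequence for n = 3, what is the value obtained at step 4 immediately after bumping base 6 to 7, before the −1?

1

3 —HB2→ 2 + 1 —bump→ 3 + 1 = 4 —(−1)→ 3
3 —HB3→ 3 —bump→ 4 = 4 —(−1)→ 3
3 —HB4→ 3 —bump→ 3 = 3 —(−1)→ 2
2 —HB5→ 2 —bump→ 2 = 2 —(−1)→ 1
1 —HB6→ 1 —bump→ 1 = 1 —(−1)→ 0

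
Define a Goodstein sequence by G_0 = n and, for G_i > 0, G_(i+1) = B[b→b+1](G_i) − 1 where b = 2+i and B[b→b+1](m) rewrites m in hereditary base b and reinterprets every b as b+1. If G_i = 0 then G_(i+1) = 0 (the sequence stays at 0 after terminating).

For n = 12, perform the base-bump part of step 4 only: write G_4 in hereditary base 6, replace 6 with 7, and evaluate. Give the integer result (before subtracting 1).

G_0 = 12. HB_2(12) = 2^(2 + 1) + 2^2. Bump = 108. G_1 = 107.
G_1 = 107. HB_3(107) = 3^(3 + 1) + 2·3^2 + 2·3 + 2. Bump = 1066. G_2 = 1065.
G_2 = 1065. HB_4(1065) = 4^(4 + 1) + 2·4^2 + 2·4 + 1. Bump = 15686. G_3 = 15685.
G_3 = 15685. HB_5(15685) = 5^(5 + 1) + 2·5^2 + 2·5. Bump = 280020. G_4 = 280019.
G_4 = 280019. HB_6(280019) = 6^(6 + 1) + 2·6^2 + 6 + 5. Bump = 5764911. G_5 = 5764910.

5764911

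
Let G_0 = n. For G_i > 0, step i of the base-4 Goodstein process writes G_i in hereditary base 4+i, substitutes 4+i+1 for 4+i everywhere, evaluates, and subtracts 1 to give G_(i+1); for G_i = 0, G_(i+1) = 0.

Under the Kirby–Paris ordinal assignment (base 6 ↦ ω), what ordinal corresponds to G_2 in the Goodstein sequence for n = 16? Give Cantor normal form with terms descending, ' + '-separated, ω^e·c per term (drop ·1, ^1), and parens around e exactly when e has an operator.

16 —HB4→ 4^2 —bump→ 5^2 = 25 —(−1)→ 24
24 —HB5→ 4·5 + 4 —bump→ 4·6 + 4 = 28 —(−1)→ 27
27 —HB6→ 4·6 + 3 —bump→ 4·7 + 3 = 31 —(−1)→ 30

ω·4 + 3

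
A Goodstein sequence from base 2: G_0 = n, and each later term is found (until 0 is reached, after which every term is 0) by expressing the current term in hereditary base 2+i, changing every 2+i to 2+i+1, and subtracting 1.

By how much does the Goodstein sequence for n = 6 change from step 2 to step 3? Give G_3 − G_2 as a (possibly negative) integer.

2868

i=0: 6 = 2^2 + 2 (b=2); 2→3: 3^3 + 3 = 30; 30−1 = 29
i=1: 29 = 3^3 + 2 (b=3); 3→4: 4^4 + 2 = 258; 258−1 = 257
i=2: 257 = 4^4 + 1 (b=4); 4→5: 5^5 + 1 = 3126; 3126−1 = 3125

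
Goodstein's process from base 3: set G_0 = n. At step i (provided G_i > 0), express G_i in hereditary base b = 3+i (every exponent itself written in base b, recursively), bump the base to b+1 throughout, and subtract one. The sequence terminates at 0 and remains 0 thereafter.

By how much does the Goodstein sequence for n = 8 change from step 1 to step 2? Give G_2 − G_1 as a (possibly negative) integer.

1

8 —HB3→ 2·3 + 2 —bump→ 2·4 + 2 = 10 —(−1)→ 9
9 —HB4→ 2·4 + 1 —bump→ 2·5 + 1 = 11 —(−1)→ 10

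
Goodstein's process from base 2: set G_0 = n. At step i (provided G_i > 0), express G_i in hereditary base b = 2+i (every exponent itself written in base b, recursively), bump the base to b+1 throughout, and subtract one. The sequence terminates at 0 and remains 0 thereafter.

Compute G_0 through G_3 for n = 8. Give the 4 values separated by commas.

step 0: 8 = 2^(2 + 1); sub 3 for 2: 3^(3 + 1); = 81; G_1 = 81−1 = 80
step 1: 80 = 2·3^3 + 2·3^2 + 2·3 + 2; sub 4 for 3: 2·4^4 + 2·4^2 + 2·4 + 2; = 554; G_2 = 554−1 = 553
step 2: 553 = 2·4^4 + 2·4^2 + 2·4 + 1; sub 5 for 4: 2·5^5 + 2·5^2 + 2·5 + 1; = 6311; G_3 = 6311−1 = 6310

8, 80, 553, 6310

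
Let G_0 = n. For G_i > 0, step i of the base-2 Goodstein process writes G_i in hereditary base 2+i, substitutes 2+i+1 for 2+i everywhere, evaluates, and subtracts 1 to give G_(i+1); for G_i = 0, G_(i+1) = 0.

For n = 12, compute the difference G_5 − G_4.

base 2: 12 = 2^(2 + 1) + 2^2; at 3: 3^(3 + 1) + 3^3 = 108; next = 107
base 3: 107 = 3^(3 + 1) + 2·3^2 + 2·3 + 2; at 4: 4^(4 + 1) + 2·4^2 + 2·4 + 2 = 1066; next = 1065
base 4: 1065 = 4^(4 + 1) + 2·4^2 + 2·4 + 1; at 5: 5^(5 + 1) + 2·5^2 + 2·5 + 1 = 15686; next = 15685
base 5: 15685 = 5^(5 + 1) + 2·5^2 + 2·5; at 6: 6^(6 + 1) + 2·6^2 + 2·6 = 280020; next = 280019
base 6: 280019 = 6^(6 + 1) + 2·6^2 + 6 + 5; at 7: 7^(7 + 1) + 2·7^2 + 7 + 5 = 5764911; next = 5764910

5484891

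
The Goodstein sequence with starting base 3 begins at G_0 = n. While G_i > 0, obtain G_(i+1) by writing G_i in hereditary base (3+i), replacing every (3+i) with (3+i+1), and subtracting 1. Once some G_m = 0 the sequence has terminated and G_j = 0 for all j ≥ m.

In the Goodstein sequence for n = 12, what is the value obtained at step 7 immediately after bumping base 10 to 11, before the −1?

82

base 3: 12 = 3^2 + 3; at 4: 4^2 + 4 = 20; next = 19
base 4: 19 = 4^2 + 3; at 5: 5^2 + 3 = 28; next = 27
base 5: 27 = 5^2 + 2; at 6: 6^2 + 2 = 38; next = 37
base 6: 37 = 6^2 + 1; at 7: 7^2 + 1 = 50; next = 49
base 7: 49 = 7^2; at 8: 8^2 = 64; next = 63
base 8: 63 = 7·8 + 7; at 9: 7·9 + 7 = 70; next = 69
base 9: 69 = 7·9 + 6; at 10: 7·10 + 6 = 76; next = 75
base 10: 75 = 7·10 + 5; at 11: 7·11 + 5 = 82; next = 81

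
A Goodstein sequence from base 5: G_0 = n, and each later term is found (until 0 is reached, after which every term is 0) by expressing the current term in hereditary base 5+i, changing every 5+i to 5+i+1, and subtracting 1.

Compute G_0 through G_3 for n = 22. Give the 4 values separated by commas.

step 0: 22 = 4·5 + 2; sub 6 for 5: 4·6 + 2; = 26; G_1 = 26−1 = 25
step 1: 25 = 4·6 + 1; sub 7 for 6: 4·7 + 1; = 29; G_2 = 29−1 = 28
step 2: 28 = 4·7; sub 8 for 7: 4·8; = 32; G_3 = 32−1 = 31

22, 25, 28, 31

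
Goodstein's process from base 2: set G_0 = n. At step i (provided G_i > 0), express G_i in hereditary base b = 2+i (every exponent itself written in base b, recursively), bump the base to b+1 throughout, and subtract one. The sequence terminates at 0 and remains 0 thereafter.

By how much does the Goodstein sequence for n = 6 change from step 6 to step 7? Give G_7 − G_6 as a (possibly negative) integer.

(0) 6|_2 = 2^2 + 2 ↦ 3^3 + 3|_3 = 30 ⇒ 29
(1) 29|_3 = 3^3 + 2 ↦ 4^4 + 2|_4 = 258 ⇒ 257
(2) 257|_4 = 4^4 + 1 ↦ 5^5 + 1|_5 = 3126 ⇒ 3125
(3) 3125|_5 = 5^5 ↦ 6^6|_6 = 46656 ⇒ 46655
(4) 46655|_6 = 5·6^5 + 5·6^4 + 5·6^3 + 5·6^2 + 5·6 + 5 ↦ 5·7^5 + 5·7^4 + 5·7^3 + 5·7^2 + 5·7 + 5|_7 = 98040 ⇒ 98039
(5) 98039|_7 = 5·7^5 + 5·7^4 + 5·7^3 + 5·7^2 + 5·7 + 4 ↦ 5·8^5 + 5·8^4 + 5·8^3 + 5·8^2 + 5·8 + 4|_8 = 187244 ⇒ 187243
(6) 187243|_8 = 5·8^5 + 5·8^4 + 5·8^3 + 5·8^2 + 5·8 + 3 ↦ 5·9^5 + 5·9^4 + 5·9^3 + 5·9^2 + 5·9 + 3|_9 = 332148 ⇒ 332147

144904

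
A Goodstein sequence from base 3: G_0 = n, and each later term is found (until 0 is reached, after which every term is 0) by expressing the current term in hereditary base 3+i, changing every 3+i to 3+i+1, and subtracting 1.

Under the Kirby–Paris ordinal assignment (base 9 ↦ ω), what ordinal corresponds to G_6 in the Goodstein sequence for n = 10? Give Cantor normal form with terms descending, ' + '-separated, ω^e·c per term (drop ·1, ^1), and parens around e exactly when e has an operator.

ω·4

base 3: 10 = 3^2 + 1; at 4: 4^2 + 1 = 17; next = 16
base 4: 16 = 4^2; at 5: 5^2 = 25; next = 24
base 5: 24 = 4·5 + 4; at 6: 4·6 + 4 = 28; next = 27
base 6: 27 = 4·6 + 3; at 7: 4·7 + 3 = 31; next = 30
base 7: 30 = 4·7 + 2; at 8: 4·8 + 2 = 34; next = 33
base 8: 33 = 4·8 + 1; at 9: 4·9 + 1 = 37; next = 36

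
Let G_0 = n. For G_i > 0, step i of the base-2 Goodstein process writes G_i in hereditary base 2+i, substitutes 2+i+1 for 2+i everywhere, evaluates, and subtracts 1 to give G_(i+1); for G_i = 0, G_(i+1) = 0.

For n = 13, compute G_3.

i=0: 13 = 2^(2 + 1) + 2^2 + 1 (b=2); 2→3: 3^(3 + 1) + 3^3 + 1 = 109; 109−1 = 108
i=1: 108 = 3^(3 + 1) + 3^3 (b=3); 3→4: 4^(4 + 1) + 4^4 = 1280; 1280−1 = 1279
i=2: 1279 = 4^(4 + 1) + 3·4^3 + 3·4^2 + 3·4 + 3 (b=4); 4→5: 5^(5 + 1) + 3·5^3 + 3·5^2 + 3·5 + 3 = 16093; 16093−1 = 16092
i=3: 16092 = 5^(5 + 1) + 3·5^3 + 3·5^2 + 3·5 + 2 (b=5); 5→6: 6^(6 + 1) + 3·6^3 + 3·6^2 + 3·6 + 2 = 280712; 280712−1 = 280711

16092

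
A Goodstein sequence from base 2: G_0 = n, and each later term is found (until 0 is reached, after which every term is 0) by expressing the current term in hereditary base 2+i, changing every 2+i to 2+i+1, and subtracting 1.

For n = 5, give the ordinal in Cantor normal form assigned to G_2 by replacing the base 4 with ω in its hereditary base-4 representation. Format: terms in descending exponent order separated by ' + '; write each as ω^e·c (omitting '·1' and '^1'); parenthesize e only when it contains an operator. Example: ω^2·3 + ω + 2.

i=0: 5 = 2^2 + 1 (b=2); 2→3: 3^3 + 1 = 28; 28−1 = 27
i=1: 27 = 3^3 (b=3); 3→4: 4^4 = 256; 256−1 = 255
i=2: 255 = 3·4^3 + 3·4^2 + 3·4 + 3 (b=4); 4→5: 3·5^3 + 3·5^2 + 3·5 + 3 = 468; 468−1 = 467

ω^3·3 + ω^2·3 + ω·3 + 3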